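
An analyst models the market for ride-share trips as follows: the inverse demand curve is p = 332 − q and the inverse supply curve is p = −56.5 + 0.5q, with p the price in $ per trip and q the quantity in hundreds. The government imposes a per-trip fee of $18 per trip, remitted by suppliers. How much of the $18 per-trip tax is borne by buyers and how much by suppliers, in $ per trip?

Buyers bear $12 per trip; suppliers bear $6 per trip.

Rewrite in direct form: qd = 332 − p and qs = 2p + 113.
Without the tax, 332 − p = 2p + 113 gives 3p = 219, so p* = $73 and q* = 259.
With the tax collected from suppliers, supply shifts: qs = 2(p − 18) + 113.
Solving gives q = 247 with buyers paying $85 and suppliers receiving $67 (the $18 wedge).
Burden on buyers: $12; on suppliers: $6. (They sum to $18.)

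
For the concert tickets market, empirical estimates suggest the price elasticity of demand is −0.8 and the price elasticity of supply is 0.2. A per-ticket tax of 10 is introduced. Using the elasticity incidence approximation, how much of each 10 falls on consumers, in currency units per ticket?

Incidence ratio: consumers' share ≈ εs / (εs + |εd|) = 0.2 / (0.2 + 0.8) = 0.2.
So consumers bear ≈ 0.2 × 10 = 2; producers bear 8.

Consumers bear ≈ 2 per ticket.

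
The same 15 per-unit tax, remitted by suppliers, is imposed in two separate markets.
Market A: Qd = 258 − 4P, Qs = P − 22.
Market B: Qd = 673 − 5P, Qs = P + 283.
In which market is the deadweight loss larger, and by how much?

Market B, by 3.75.

Market A: pre-tax P* = 56, Q* = 34; post-tax Q = 22; deadweight loss = 90.
Market B: pre-tax P* = 65, Q* = 348; post-tax Q = 335.5; deadweight loss = 93.75.
Difference: 90 vs 93.75 → market B is larger by 3.75.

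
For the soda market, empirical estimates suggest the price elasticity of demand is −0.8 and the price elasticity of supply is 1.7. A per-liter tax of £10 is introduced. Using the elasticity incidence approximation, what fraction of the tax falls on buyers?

Buyers' share ≈ 0.68.

Incidence ratio: buyers' share ≈ εs / (εs + |εd|) = 1.7 / (1.7 + 0.8) = 0.68.
Supply is the more elastic side, so buyers bear the larger share.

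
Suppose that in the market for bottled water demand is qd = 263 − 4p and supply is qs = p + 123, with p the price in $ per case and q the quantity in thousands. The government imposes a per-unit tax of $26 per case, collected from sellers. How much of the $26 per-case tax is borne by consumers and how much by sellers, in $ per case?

Consumers bear $5.2 per case; sellers bear $20.8 per case.

Before the tax: set 263 − 4p = p + 123 → p* = $28, q* = 151.
With the tax collected from sellers, supply shifts: qs = (p − 26) + 123.
New equilibrium: consumers pay $33.2, sellers receive $7.2, q = 130.2. (Wedge: pb − ps = 26.)
Burden on consumers: $5.2; on sellers: $20.8. (They sum to $26.)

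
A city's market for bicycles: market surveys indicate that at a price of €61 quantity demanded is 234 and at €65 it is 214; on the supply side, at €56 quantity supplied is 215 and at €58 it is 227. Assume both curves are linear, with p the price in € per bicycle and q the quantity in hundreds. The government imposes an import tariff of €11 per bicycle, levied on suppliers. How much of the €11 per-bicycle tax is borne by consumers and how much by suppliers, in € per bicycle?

Consumers bear €6 per bicycle; suppliers bear €5 per bicycle.

Demand slope: (214 − 234)/(65 − 61) = -5, so qd = 539 − 5p.
Supply slope: (227 − 215)/(58 − 56) = 6, so qs = 6p − 121.
Before the tax: set 539 − 5p = 6p − 121 → p* = €60, q* = 239.
With the tax collected from suppliers, supply shifts: qs = 6(p − 11) − 121.
New equilibrium: consumers pay €66, suppliers receive €55, q = 209. (Wedge: pb − ps = 11.)
Burden on consumers: €6; on suppliers: €5. (They sum to €11.)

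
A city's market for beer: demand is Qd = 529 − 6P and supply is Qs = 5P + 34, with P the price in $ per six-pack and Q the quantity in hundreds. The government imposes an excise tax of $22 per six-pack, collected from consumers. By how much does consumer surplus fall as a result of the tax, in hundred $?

Before the tax: set 529 − 6P = 5P + 34 → P* = $45, Q* = 259.
With the tax collected from consumers, demand (in seller-price terms) shifts: Qd = 529 − 6(P + 22).
New equilibrium: consumers pay $55, sellers receive $33, Q = 199. (Wedge: Pb − Ps = 22.)
ΔCS is the trapezoid between Q = 199 and Q = 259 of height $10: ½ · (259 + 199) · 10 = $2290.

Consumer surplus falls by $2290 hundred.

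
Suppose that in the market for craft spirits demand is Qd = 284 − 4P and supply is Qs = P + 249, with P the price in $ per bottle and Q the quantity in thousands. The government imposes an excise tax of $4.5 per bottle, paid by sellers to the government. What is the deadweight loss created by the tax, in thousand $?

Without the tax, 284 − 4P = P + 249 gives 5P = 35, so P* = $7 and Q* = 256.
With the tax collected from sellers, supply shifts: Qs = (P − 4.5) + 249.
New equilibrium: consumers pay $7.9, sellers receive $3.4, Q = 252.4. (Wedge: Pb − Ps = 4.5.)
Quantity falls by |ΔQ| = |256 − 252.4| = 3.6.
DWL = ½ · t · |ΔQ| = ½ · 4.5 · 3.6 = $8.1.

Deadweight loss = $8.1 thousand.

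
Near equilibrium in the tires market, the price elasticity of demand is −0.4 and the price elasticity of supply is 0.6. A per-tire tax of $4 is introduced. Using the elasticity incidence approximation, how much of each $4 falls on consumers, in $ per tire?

Incidence ratio: consumers' share ≈ εs / (εs + |εd|) = 0.6 / (0.6 + 0.4) = 0.6.
So consumers bear ≈ 0.6 × $4 = $2.4; sellers bear $1.6.

Consumers bear ≈ $2.4 per tire.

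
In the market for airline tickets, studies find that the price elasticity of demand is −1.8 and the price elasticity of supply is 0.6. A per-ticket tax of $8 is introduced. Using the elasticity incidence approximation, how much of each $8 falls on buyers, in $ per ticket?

Buyers bear ≈ $2 per ticket.

Incidence ratio: buyers' share ≈ εs / (εs + |εd|) = 0.6 / (0.6 + 1.8) = 0.25.
So buyers bear ≈ 0.25 × $8 = $2; producers bear $6.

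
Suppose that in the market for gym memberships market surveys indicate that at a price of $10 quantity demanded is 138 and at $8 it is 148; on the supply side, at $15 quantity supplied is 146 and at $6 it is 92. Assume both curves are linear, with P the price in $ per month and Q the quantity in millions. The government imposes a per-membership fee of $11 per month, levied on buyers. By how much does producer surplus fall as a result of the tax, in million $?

Producer surplus falls by $565 million.

Demand slope: (148 − 138)/(8 − 10) = -5, so Qd = 188 − 5P.
Supply slope: (92 − 146)/(6 − 15) = 6, so Qs = 6P + 56.
Without the tax, 188 − 5P = 6P + 56 gives 11P = 132, so P* = $12 and Q* = 128.
With the tax collected from buyers, demand (in seller-price terms) shifts: Qd = 188 − 5(P + 11).
New equilibrium: buyers pay $18, producers receive $7, Q = 98. (Wedge: Pb − Ps = 11.)
ΔPS is the trapezoid between Q = 98 and Q = 128 of height $5: ½ · (128 + 98) · 5 = $565.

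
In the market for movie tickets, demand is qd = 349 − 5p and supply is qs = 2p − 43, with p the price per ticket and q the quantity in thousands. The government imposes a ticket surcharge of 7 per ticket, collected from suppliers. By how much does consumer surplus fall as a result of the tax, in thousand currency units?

Without the tax, 349 − 5p = 2p − 43 gives 7p = 392, so p* = 56 and q* = 69.
With the tax collected from suppliers, supply shifts: qs = 2(p − 7) − 43.
Solving gives q = 59 with buyers paying 58 and suppliers receiving 51 (the 7 wedge).
ΔCS is the trapezoid between Q = 59 and Q = 69 of height 2: ½ · (69 + 59) · 2 = 128.

Consumer surplus falls by 128 thousand.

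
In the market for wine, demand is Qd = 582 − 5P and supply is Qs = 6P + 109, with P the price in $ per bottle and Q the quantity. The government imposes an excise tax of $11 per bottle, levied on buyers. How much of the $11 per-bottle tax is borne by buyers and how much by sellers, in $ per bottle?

Buyers bear $6 per bottle; sellers bear $5 per bottle.

Before the tax: set 582 − 5P = 6P + 109 → P* = $43, Q* = 367.
With the tax collected from buyers, demand (in seller-price terms) shifts: Qd = 582 − 5(P + 11).
New equilibrium: buyers pay $49, sellers receive $38, Q = 337. (Wedge: Pb − Ps = 11.)
Burden on buyers: $6; on sellers: $5. (They sum to $11.)
The less price-elastic side of the market bears the larger share of a per-unit tax.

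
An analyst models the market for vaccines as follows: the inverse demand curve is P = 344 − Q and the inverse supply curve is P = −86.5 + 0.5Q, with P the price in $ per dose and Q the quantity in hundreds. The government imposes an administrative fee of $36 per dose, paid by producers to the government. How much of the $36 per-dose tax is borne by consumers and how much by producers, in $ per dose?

Consumers bear $24 per dose; producers bear $12 per dose.

Rewrite in direct form: Qd = 344 − P and Qs = 2P + 173.
Without the tax, 344 − P = 2P + 173 gives 3P = 171, so P* = $57 and Q* = 287.
With the tax collected from producers, supply shifts: Qs = 2(P − 36) + 173.
Solving gives Q = 263 with consumers paying $81 and producers receiving $45 (the $36 wedge).
Burden on consumers: $24; on producers: $12. (They sum to $36.)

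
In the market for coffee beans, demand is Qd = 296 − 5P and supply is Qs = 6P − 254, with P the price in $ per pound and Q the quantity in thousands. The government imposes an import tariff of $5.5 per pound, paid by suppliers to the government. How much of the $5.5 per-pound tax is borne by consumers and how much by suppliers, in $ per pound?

Consumers bear $3 per pound; suppliers bear $2.5 per pound.

Without the tax, 296 − 5P = 6P − 254 gives 11P = 550, so P* = $50 and Q* = 46.
With the tax collected from suppliers, supply shifts: Qs = 6(P − 5.5) − 254.
New equilibrium: consumers pay $53, suppliers receive $47.5, Q = 31. (Wedge: Pb − Ps = 5.5.)
Burden on consumers: $3; on suppliers: $2.5. (They sum to $5.5.)
The less price-elastic side of the market bears the larger share of a per-unit tax.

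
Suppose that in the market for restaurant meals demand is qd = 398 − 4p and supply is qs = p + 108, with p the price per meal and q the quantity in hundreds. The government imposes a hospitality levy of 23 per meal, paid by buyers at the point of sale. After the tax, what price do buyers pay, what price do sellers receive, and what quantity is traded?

Buyers pay 62.6; sellers receive 39.6; quantity = 147.6.

Without the tax, 398 − 4p = p + 108 gives 5p = 290, so p* = 58 and q* = 166.
With the tax collected from buyers, demand (in seller-price terms) shifts: qd = 398 − 4(p + 23).
New equilibrium: buyers pay 62.6, sellers receive 39.6, q = 147.6. (Wedge: pb − ps = 23.)
The less price-elastic side of the market bears the larger share of a per-unit tax.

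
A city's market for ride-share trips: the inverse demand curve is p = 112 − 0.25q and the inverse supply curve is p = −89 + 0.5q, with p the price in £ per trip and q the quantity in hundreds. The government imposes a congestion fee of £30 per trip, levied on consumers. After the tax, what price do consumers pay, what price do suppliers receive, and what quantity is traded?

Inverting to q(p) form: qd = 448 − 4p; qs = 2p + 178.
Before the tax: set 448 − 4p = 2p + 178 → p* = £45, q* = 268.
With the tax collected from consumers, demand (in seller-price terms) shifts: qd = 448 − 4(p + 30).
New equilibrium: consumers pay £55, suppliers receive £25, q = 228. (Wedge: pb − ps = 30.)
The less price-elastic side of the market bears the larger share of a per-unit tax.

Consumers pay £55; suppliers receive £25; quantity = 228.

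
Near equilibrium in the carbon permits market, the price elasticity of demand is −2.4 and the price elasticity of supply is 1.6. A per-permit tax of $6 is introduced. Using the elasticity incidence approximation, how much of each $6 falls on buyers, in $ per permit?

Incidence ratio: buyers' share ≈ εs / (εs + |εd|) = 1.6 / (1.6 + 2.4) = 0.4.
So buyers bear ≈ 0.4 × $6 = $2.4; sellers bear $3.6.

Buyers bear ≈ $2.4 per permit.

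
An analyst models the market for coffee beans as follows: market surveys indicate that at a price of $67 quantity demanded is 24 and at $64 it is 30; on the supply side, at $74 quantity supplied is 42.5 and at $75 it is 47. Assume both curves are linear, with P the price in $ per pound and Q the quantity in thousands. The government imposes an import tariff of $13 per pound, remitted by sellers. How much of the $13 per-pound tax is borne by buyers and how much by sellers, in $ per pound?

Demand slope: (30 − 24)/(64 − 67) = -2, so Qd = 158 − 2P.
Supply slope: (47 − 42.5)/(75 − 74) = 4.5, so Qs = 4.5P − 290.5.
Without the tax, 158 − 2P = 4.5P − 290.5 gives 6.5P = 448.5, so P* = $69 and Q* = 20.
With the tax collected from sellers, supply shifts: Qs = 4.5(P − 13) − 290.5.
New equilibrium: buyers pay $78, sellers receive $65, Q = 2. (Wedge: Pb − Ps = 13.)
Burden on buyers: $9; on sellers: $4. (They sum to $13.)
The less price-elastic side of the market bears the larger share of a per-unit tax.

Buyers bear $9 per pound; sellers bear $4 per pound.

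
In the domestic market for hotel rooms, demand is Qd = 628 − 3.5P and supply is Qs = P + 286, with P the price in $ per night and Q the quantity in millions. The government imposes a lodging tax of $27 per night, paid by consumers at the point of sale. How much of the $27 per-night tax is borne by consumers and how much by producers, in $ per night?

Consumers bear $6 per night; producers bear $21 per night.

Before the tax: set 628 − 3.5P = P + 286 → P* = $76, Q* = 362.
With the tax collected from consumers, demand (in seller-price terms) shifts: Qd = 628 − 3.5(P + 27).
New equilibrium: consumers pay $82, producers receive $55, Q = 341. (Wedge: Pb − Ps = 27.)
Burden on consumers: $6; on producers: $21. (They sum to $27.)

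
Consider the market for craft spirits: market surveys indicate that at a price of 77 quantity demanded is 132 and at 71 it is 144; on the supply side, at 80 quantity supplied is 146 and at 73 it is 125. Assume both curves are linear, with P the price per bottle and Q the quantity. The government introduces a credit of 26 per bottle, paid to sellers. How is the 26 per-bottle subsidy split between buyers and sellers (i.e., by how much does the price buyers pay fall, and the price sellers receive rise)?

Demand slope: (144 − 132)/(71 − 77) = -2, so Qd = 286 − 2P.
Supply slope: (125 − 146)/(73 − 80) = 3, so Qs = 3P − 94.
Before the subsidy: set 286 − 2P = 3P − 94 → P* = 76, Q* = 134.
With a per-unit subsidy paid to sellers, each receives P + 26 per unit sold, so supply becomes Qs = 3(P + 26) − 94.
New equilibrium: buyers pay 60.4, sellers receive 86.4, Q = 165.2. (Wedge: Pb − Ps = −26.)
Gain to buyers: 15.6; to sellers: 10.4. (They sum to 26.)

Buyers gain 15.6 per bottle; sellers gain 10.4 per bottle.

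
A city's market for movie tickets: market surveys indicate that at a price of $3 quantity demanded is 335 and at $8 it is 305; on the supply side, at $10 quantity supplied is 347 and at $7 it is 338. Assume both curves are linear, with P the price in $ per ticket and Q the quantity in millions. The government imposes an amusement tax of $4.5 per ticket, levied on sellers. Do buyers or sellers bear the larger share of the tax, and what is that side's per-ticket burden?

Demand slope: (305 − 335)/(8 − 3) = -6, so Qd = 353 − 6P.
Supply slope: (338 − 347)/(7 − 10) = 3, so Qs = 3P + 317.
Before the tax: set 353 − 6P = 3P + 317 → P* = $4, Q* = 329.
With the tax collected from sellers, supply shifts: Qs = 3(P − 4.5) + 317.
New equilibrium: buyers pay $5.5, sellers receive $1, Q = 320. (Wedge: Pb − Ps = 4.5.)
Per-ticket burden: buyers $1.5, sellers $3.
Sellers take the larger share because supply is less price-elastic here (demand slope 6 vs supply slope 3).

Sellers bear the larger share: $3 per ticket.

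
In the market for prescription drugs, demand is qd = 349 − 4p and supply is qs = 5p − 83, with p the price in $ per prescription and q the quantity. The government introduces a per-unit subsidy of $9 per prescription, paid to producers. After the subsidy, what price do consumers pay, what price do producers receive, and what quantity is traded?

Without the subsidy, 349 − 4p = 5p − 83 gives 9p = 432, so p* = $48 and q* = 157.
With a per-unit subsidy paid to producers, each receives p + 9 per unit sold, so supply becomes qs = 5(p + 9) − 83.
Solving gives q = 177 with consumers paying $43 and producers receiving $52 (the $9 wedge).

Consumers pay $43; producers receive $52; quantity = 177.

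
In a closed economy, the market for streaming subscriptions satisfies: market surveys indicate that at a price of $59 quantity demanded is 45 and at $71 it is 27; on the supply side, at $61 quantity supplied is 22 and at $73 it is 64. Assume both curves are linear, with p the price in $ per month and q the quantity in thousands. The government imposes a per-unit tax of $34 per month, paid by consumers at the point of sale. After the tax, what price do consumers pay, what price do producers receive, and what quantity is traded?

Demand slope: (27 − 45)/(71 − 59) = -1.5, so qd = 133.5 − 1.5p.
Supply slope: (64 − 22)/(73 − 61) = 3.5, so qs = 3.5p − 191.5.
Before the tax: set 133.5 − 1.5p = 3.5p − 191.5 → p* = $65, q* = 36.
With the tax collected from consumers, demand (in seller-price terms) shifts: qd = 133.5 − 1.5(p + 34).
Solving gives q = 0.3 with consumers paying $88.8 and producers receiving $54.8 (the $34 wedge).

Consumers pay $88.8; producers receive $54.8; quantity = 0.3.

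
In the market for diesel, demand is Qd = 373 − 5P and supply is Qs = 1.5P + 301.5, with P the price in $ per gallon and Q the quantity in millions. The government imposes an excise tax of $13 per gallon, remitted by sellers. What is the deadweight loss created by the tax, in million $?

Deadweight loss = $97.5 million.

Without the tax, 373 − 5P = 1.5P + 301.5 gives 6.5P = 71.5, so P* = $11 and Q* = 318.
With the tax collected from sellers, supply shifts: Qs = 1.5(P − 13) + 301.5.
Solving gives Q = 303 with buyers paying $14 and sellers receiving $1 (the $13 wedge).
Quantity falls by |ΔQ| = |318 − 303| = 15.
DWL = ½ · t · |ΔQ| = ½ · 13 · 15 = $97.5.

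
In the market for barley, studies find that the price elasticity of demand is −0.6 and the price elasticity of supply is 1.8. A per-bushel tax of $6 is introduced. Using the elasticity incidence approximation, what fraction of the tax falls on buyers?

Buyers' share ≈ 0.75.

Incidence ratio: buyers' share ≈ εs / (εs + |εd|) = 1.8 / (1.8 + 0.6) = 0.75.
Supply is the more elastic side, so buyers bear the larger share.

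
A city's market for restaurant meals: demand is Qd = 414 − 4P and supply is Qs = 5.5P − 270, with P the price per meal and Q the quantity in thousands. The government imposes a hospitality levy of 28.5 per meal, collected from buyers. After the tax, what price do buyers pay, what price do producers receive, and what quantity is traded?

Buyers pay 88.5; producers receive 60; quantity = 60.

Without the tax, 414 − 4P = 5.5P − 270 gives 9.5P = 684, so P* = 72 and Q* = 126.
With the tax collected from buyers, demand (in seller-price terms) shifts: Qd = 414 − 4(P + 28.5).
New equilibrium: buyers pay 88.5, producers receive 60, Q = 60. (Wedge: Pb − Ps = 28.5.)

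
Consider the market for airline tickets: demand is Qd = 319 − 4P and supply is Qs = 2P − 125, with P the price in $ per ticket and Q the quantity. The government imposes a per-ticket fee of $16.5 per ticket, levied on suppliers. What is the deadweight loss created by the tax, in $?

Without the tax, 319 − 4P = 2P − 125 gives 6P = 444, so P* = $74 and Q* = 23.
With the tax collected from suppliers, supply shifts: Qs = 2(P − 16.5) − 125.
Solving gives Q = 1 with consumers paying $79.5 and suppliers receiving $63 (the $16.5 wedge).
Quantity falls by |ΔQ| = |23 − 1| = 22.
DWL = ½ · t · |ΔQ| = ½ · 16.5 · 22 = $181.5.

Deadweight loss = $181.5.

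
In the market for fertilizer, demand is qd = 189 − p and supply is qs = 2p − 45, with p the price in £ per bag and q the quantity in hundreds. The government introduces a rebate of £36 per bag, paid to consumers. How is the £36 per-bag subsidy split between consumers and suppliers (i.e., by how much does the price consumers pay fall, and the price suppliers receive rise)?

Consumers gain £24 per bag; suppliers gain £12 per bag.

Without the subsidy, 189 − p = 2p − 45 gives 3p = 234, so p* = £78 and q* = 111.
With a per-unit subsidy paid to consumers, each effectively pays p − 36, so demand becomes qd = 189 − (p − 36).
New equilibrium: consumers pay £54, suppliers receive £90, q = 135. (Wedge: pb − ps = −36.)
Gain to consumers: £24; to suppliers: £12. (They sum to £36.)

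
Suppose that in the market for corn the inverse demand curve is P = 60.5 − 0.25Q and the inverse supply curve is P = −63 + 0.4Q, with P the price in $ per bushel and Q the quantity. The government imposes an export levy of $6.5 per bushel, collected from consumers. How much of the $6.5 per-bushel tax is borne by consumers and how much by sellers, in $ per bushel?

Consumers bear $2.5 per bushel; sellers bear $4 per bushel.

Inverting to Q(P) form: Qd = 242 − 4P; Qs = 2.5P + 157.5.
Before the tax: set 242 − 4P = 2.5P + 157.5 → P* = $13, Q* = 190.
With the tax collected from consumers, demand (in seller-price terms) shifts: Qd = 242 − 4(P + 6.5).
New equilibrium: consumers pay $15.5, sellers receive $9, Q = 180. (Wedge: Pb − Ps = 6.5.)
Burden on consumers: $2.5; on sellers: $4. (They sum to $6.5.)
The less price-elastic side of the market bears the larger share of a per-unit tax.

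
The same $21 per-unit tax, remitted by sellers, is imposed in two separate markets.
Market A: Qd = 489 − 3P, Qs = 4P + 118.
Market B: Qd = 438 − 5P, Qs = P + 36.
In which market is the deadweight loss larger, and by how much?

Market A, by $194.25.

Market A: pre-tax P* = $53, Q* = 330; post-tax Q = 294; deadweight loss = $378.
Market B: pre-tax P* = $67, Q* = 103; post-tax Q = 85.5; deadweight loss = $183.75.
Difference: $378 vs $183.75 → market A is larger by $194.25.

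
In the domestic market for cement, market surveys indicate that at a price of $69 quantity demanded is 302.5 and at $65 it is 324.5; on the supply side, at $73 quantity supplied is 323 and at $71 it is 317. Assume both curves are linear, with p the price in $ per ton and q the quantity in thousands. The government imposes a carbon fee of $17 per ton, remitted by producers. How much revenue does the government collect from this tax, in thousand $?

Demand slope: (324.5 − 302.5)/(65 − 69) = -5.5, so qd = 682 − 5.5p.
Supply slope: (317 − 323)/(71 − 73) = 3, so qs = 3p + 104.
Before the tax: set 682 − 5.5p = 3p + 104 → p* = $68, q* = 308.
With the tax collected from producers, supply shifts: qs = 3(p − 17) + 104.
New equilibrium: buyers pay $74, producers receive $57, q = 275. (Wedge: pb − ps = 17.)
Revenue = t · Q = 17 · 275 = $4675.

Tax revenue = $4675 thousand.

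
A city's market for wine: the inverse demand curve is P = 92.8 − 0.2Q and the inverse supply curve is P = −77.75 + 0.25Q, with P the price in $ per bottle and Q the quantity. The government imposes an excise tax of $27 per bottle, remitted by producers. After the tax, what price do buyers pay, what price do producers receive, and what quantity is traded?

Inverting to Q(P) form: Qd = 464 − 5P; Qs = 4P + 311.
Before the tax: set 464 − 5P = 4P + 311 → P* = $17, Q* = 379.
With the tax collected from producers, supply shifts: Qs = 4(P − 27) + 311.
Solving gives Q = 319 with buyers paying $29 and producers receiving $2 (the $27 wedge).
The less price-elastic side of the market bears the larger share of a per-unit tax.

Buyers pay $29; producers receive $2; quantity = 319.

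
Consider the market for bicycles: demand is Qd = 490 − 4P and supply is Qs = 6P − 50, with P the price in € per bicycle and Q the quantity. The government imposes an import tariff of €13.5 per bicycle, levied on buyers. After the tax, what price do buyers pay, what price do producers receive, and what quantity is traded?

Buyers pay €62.1; producers receive €48.6; quantity = 241.6.

Without the tax, 490 − 4P = 6P − 50 gives 10P = 540, so P* = €54 and Q* = 274.
With the tax collected from buyers, demand (in seller-price terms) shifts: Qd = 490 − 4(P + 13.5).
New equilibrium: buyers pay €62.1, producers receive €48.6, Q = 241.6. (Wedge: Pb − Ps = 13.5.)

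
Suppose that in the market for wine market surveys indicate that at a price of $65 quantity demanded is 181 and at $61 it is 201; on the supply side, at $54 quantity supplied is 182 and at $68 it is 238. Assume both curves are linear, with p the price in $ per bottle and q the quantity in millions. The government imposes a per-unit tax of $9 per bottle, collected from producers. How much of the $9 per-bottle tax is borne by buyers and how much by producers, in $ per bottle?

Buyers bear $4 per bottle; producers bear $5 per bottle.

Demand slope: (201 − 181)/(61 − 65) = -5, so qd = 506 − 5p.
Supply slope: (238 − 182)/(68 − 54) = 4, so qs = 4p − 34.
Without the tax, 506 − 5p = 4p − 34 gives 9p = 540, so p* = $60 and q* = 206.
With the tax collected from producers, supply shifts: qs = 4(p − 9) − 34.
New equilibrium: buyers pay $64, producers receive $55, q = 186. (Wedge: pb − ps = 9.)
Burden on buyers: $4; on producers: $5. (They sum to $9.)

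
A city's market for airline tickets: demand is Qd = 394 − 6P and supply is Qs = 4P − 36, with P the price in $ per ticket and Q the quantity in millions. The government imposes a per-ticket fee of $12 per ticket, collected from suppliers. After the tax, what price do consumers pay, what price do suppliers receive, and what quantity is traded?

Consumers pay $47.8; suppliers receive $35.8; quantity = 107.2.

Before the tax: set 394 − 6P = 4P − 36 → P* = $43, Q* = 136.
With the tax collected from suppliers, supply shifts: Qs = 4(P − 12) − 36.
Solving gives Q = 107.2 with consumers paying $47.8 and suppliers receiving $35.8 (the $12 wedge).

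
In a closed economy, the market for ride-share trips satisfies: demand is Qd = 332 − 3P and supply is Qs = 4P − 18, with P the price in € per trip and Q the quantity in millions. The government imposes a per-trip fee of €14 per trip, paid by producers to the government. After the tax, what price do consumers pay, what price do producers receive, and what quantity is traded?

Consumers pay €58; producers receive €44; quantity = 158.

Without the tax, 332 − 3P = 4P − 18 gives 7P = 350, so P* = €50 and Q* = 182.
With the tax collected from producers, supply shifts: Qs = 4(P − 14) − 18.
Solving gives Q = 158 with consumers paying €58 and producers receiving €44 (the €14 wedge).
The less price-elastic side of the market bears the larger share of a per-unit tax.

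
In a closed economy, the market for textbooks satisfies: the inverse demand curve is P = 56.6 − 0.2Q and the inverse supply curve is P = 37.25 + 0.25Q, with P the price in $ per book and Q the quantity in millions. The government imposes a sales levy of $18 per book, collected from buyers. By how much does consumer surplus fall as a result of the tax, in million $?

Consumer surplus falls by $184 million.

Rewrite in direct form: Qd = 283 − 5P and Qs = 4P − 149.
Before the tax: set 283 − 5P = 4P − 149 → P* = $48, Q* = 43.
With the tax collected from buyers, demand (in seller-price terms) shifts: Qd = 283 − 5(P + 18).
Solving gives Q = 3 with buyers paying $56 and producers receiving $38 (the $18 wedge).
ΔCS is the trapezoid between Q = 3 and Q = 43 of height $8: ½ · (43 + 3) · 8 = $184.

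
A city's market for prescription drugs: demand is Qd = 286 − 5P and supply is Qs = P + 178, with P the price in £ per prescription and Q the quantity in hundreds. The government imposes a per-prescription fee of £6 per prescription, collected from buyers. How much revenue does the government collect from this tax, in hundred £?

Without the tax, 286 − 5P = P + 178 gives 6P = 108, so P* = £18 and Q* = 196.
With the tax collected from buyers, demand (in seller-price terms) shifts: Qd = 286 − 5(P + 6).
Solving gives Q = 191 with buyers paying £19 and sellers receiving £13 (the £6 wedge).
Revenue = t · Q = 6 · 191 = £1146.

Tax revenue = £1146 hundred.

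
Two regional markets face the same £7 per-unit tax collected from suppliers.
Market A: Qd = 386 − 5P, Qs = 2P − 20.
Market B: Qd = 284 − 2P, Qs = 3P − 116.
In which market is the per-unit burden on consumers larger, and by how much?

Market A: pre-tax P* = £58, Q* = 96; post-tax Q = 86; per-unit burden on consumers = £2.
Market B: pre-tax P* = £80, Q* = 124; post-tax Q = 115.6; per-unit burden on consumers = £4.2.
Difference: £2 vs £4.2 → market B is larger by £2.2.

Market B, by £2.2.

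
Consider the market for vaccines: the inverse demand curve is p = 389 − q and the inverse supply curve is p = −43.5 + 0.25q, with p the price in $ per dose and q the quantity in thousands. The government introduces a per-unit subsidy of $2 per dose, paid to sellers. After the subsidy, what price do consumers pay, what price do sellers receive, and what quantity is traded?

Inverting to q(p) form: qd = 389 − p; qs = 4p + 174.
Without the subsidy, 389 − p = 4p + 174 gives 5p = 215, so p* = $43 and q* = 346.
With a per-unit subsidy paid to sellers, each receives p + 2 per unit sold, so supply becomes qs = 4(p + 2) + 174.
New equilibrium: consumers pay $41.4, sellers receive $43.4, q = 347.6. (Wedge: pb − ps = −2.)

Consumers pay $41.4; sellers receive $43.4; quantity = 347.6.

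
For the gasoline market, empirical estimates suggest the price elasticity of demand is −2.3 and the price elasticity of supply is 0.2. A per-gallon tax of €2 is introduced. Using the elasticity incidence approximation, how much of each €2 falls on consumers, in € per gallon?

Incidence ratio: consumers' share ≈ εs / (εs + |εd|) = 0.2 / (0.2 + 2.3) = 0.08.
So consumers bear ≈ 0.08 × €2 = €0.16; suppliers bear €1.84.

Consumers bear ≈ €0.16 per gallon.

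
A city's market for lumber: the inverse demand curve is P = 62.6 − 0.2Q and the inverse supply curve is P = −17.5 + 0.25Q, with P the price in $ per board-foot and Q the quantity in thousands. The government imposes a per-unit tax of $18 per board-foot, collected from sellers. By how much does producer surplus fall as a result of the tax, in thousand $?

Producer surplus falls by $1580 thousand.

Rewrite in direct form: Qd = 313 − 5P and Qs = 4P + 70.
Before the tax: set 313 − 5P = 4P + 70 → P* = $27, Q* = 178.
With the tax collected from sellers, supply shifts: Qs = 4(P − 18) + 70.
New equilibrium: consumers pay $35, sellers receive $17, Q = 138. (Wedge: Pb − Ps = 18.)
ΔPS is the trapezoid between Q = 138 and Q = 178 of height $10: ½ · (178 + 138) · 10 = $1580.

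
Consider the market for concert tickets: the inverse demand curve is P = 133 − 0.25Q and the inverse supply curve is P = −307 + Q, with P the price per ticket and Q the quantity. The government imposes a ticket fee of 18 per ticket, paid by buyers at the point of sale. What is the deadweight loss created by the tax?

Inverting to Q(P) form: Qd = 532 − 4P; Qs = P + 307.
Before the tax: set 532 − 4P = P + 307 → P* = 45, Q* = 352.
With the tax collected from buyers, demand (in seller-price terms) shifts: Qd = 532 − 4(P + 18).
Solving gives Q = 337.6 with buyers paying 48.6 and producers receiving 30.6 (the 18 wedge).
Quantity falls by |ΔQ| = |352 − 337.6| = 14.4.
DWL = ½ · t · |ΔQ| = ½ · 18 · 14.4 = 129.6.

Deadweight loss = 129.6.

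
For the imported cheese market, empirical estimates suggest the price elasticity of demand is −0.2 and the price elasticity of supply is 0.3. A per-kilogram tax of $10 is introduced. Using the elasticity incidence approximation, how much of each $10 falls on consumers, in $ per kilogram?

Incidence ratio: consumers' share ≈ εs / (εs + |εd|) = 0.3 / (0.3 + 0.2) = 0.6.
So consumers bear ≈ 0.6 × $10 = $6; producers bear $4.

Consumers bear ≈ $6 per kilogram.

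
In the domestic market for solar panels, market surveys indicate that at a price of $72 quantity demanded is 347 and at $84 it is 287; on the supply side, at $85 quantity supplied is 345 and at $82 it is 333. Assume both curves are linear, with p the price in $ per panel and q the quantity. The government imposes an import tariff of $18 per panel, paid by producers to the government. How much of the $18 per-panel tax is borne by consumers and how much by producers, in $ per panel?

Consumers bear $8 per panel; producers bear $10 per panel.

Demand slope: (287 − 347)/(84 − 72) = -5, so qd = 707 − 5p.
Supply slope: (333 − 345)/(82 − 85) = 4, so qs = 4p + 5.
Before the tax: set 707 − 5p = 4p + 5 → p* = $78, q* = 317.
With the tax collected from producers, supply shifts: qs = 4(p − 18) + 5.
New equilibrium: consumers pay $86, producers receive $68, q = 277. (Wedge: pb − ps = 18.)
Burden on consumers: $8; on producers: $10. (They sum to $18.)
The less price-elastic side of the market bears the larger share of a per-unit tax.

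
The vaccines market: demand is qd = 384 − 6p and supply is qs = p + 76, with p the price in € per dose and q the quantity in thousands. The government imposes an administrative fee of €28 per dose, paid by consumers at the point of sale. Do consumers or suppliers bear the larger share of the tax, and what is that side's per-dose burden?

Suppliers bear the larger share: €24 per dose.

Without the tax, 384 − 6p = p + 76 gives 7p = 308, so p* = €44 and q* = 120.
With the tax collected from consumers, demand (in seller-price terms) shifts: qd = 384 − 6(p + 28).
New equilibrium: consumers pay €48, suppliers receive €20, q = 96. (Wedge: pb − ps = 28.)
Per-dose burden: consumers €4, suppliers €24.
Suppliers take the larger share because supply is less price-elastic here (demand slope 6 vs supply slope 1).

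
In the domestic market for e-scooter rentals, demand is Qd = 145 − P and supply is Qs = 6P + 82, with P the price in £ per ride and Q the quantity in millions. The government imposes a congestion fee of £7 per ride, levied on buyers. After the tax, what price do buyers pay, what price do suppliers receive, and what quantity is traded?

Buyers pay £15; suppliers receive £8; quantity = 130.

Before the tax: set 145 − P = 6P + 82 → P* = £9, Q* = 136.
With the tax collected from buyers, demand (in seller-price terms) shifts: Qd = 145 − (P + 7).
Solving gives Q = 130 with buyers paying £15 and suppliers receiving £8 (the £7 wedge).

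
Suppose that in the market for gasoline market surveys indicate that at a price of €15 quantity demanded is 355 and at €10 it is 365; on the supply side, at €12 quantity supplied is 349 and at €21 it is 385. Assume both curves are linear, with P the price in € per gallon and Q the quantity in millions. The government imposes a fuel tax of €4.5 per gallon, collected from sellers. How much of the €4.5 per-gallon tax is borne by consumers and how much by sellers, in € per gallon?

Demand slope: (365 − 355)/(10 − 15) = -2, so Qd = 385 − 2P.
Supply slope: (385 − 349)/(21 − 12) = 4, so Qs = 4P + 301.
Before the tax: set 385 − 2P = 4P + 301 → P* = €14, Q* = 357.
With the tax collected from sellers, supply shifts: Qs = 4(P − 4.5) + 301.
Solving gives Q = 351 with consumers paying €17 and sellers receiving €12.5 (the €4.5 wedge).
Burden on consumers: €3; on sellers: €1.5. (They sum to €4.5.)
The less price-elastic side of the market bears the larger share of a per-unit tax.

Consumers bear €3 per gallon; sellers bear €1.5 per gallon.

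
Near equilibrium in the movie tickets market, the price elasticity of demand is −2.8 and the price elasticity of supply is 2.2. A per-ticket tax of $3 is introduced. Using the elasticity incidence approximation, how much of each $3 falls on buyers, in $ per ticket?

Buyers bear ≈ $1.32 per ticket.

Incidence ratio: buyers' share ≈ εs / (εs + |εd|) = 2.2 / (2.2 + 2.8) = 0.44.
So buyers bear ≈ 0.44 × $3 = $1.32; suppliers bear $1.68.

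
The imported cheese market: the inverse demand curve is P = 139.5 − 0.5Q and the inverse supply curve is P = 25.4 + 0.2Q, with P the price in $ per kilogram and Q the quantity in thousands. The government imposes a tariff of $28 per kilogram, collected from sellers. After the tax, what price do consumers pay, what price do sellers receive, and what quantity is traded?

Consumers pay $78; sellers receive $50; quantity = 123.

Inverting to Q(P) form: Qd = 279 − 2P; Qs = 5P − 127.
Before the tax: set 279 − 2P = 5P − 127 → P* = $58, Q* = 163.
With the tax collected from sellers, supply shifts: Qs = 5(P − 28) − 127.
Solving gives Q = 123 with consumers paying $78 and sellers receiving $50 (the $28 wedge).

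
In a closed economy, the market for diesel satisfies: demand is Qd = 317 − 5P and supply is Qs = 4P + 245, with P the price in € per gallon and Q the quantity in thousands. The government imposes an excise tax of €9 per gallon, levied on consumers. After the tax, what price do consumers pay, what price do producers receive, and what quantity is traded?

Without the tax, 317 − 5P = 4P + 245 gives 9P = 72, so P* = €8 and Q* = 277.
With the tax collected from consumers, demand (in seller-price terms) shifts: Qd = 317 − 5(P + 9).
New equilibrium: consumers pay €12, producers receive €3, Q = 257. (Wedge: Pb − Ps = 9.)
The less price-elastic side of the market bears the larger share of a per-unit tax.

Consumers pay €12; producers receive €3; quantity = 257.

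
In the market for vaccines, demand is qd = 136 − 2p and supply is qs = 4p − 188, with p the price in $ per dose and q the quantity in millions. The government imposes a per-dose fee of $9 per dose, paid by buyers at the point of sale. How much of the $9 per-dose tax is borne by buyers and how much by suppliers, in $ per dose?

Before the tax: set 136 − 2p = 4p − 188 → p* = $54, q* = 28.
With the tax collected from buyers, demand (in seller-price terms) shifts: qd = 136 − 2(p + 9).
New equilibrium: buyers pay $60, suppliers receive $51, q = 16. (Wedge: pb − ps = 9.)
Burden on buyers: $6; on suppliers: $3. (They sum to $9.)

Buyers bear $6 per dose; suppliers bear $3 per dose.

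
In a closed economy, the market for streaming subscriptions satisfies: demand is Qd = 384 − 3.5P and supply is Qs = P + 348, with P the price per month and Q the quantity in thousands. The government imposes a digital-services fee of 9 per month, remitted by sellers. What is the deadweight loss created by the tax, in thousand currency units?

Before the tax: set 384 − 3.5P = P + 348 → P* = 8, Q* = 356.
With the tax collected from sellers, supply shifts: Qs = (P − 9) + 348.
New equilibrium: buyers pay 10, sellers receive 1, Q = 349. (Wedge: Pb − Ps = 9.)
Quantity falls by |ΔQ| = |356 − 349| = 7.
DWL = ½ · t · |ΔQ| = ½ · 9 · 7 = 31.5.

Deadweight loss = 31.5 thousand.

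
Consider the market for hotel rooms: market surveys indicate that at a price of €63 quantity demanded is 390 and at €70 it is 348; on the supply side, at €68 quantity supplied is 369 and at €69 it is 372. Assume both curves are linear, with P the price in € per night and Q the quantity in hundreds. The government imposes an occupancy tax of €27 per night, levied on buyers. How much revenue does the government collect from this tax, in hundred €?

Demand slope: (348 − 390)/(70 − 63) = -6, so Qd = 768 − 6P.
Supply slope: (372 − 369)/(69 − 68) = 3, so Qs = 3P + 165.
Without the tax, 768 − 6P = 3P + 165 gives 9P = 603, so P* = €67 and Q* = 366.
With the tax collected from buyers, demand (in seller-price terms) shifts: Qd = 768 − 6(P + 27).
New equilibrium: buyers pay €76, sellers receive €49, Q = 312. (Wedge: Pb − Ps = 27.)
Revenue = t · Q = 27 · 312 = €8424.

Tax revenue = €8424 hundred.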